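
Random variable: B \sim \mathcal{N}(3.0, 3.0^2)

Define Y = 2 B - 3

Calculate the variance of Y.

For Y = aB + b: Var(Y) = a² * Var(B)
Var(B) = 3.0^2 = 9
Var(Y) = 2² * 9 = 4 * 9 = 36

36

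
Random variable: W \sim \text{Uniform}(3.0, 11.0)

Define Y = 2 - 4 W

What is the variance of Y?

For Y = aW + b: Var(Y) = a² * Var(W)
Var(W) = (11 - 3)^2/12 = 5.3333333
Var(Y) = (-4)² * 5.3333333 = 16 * 5.3333333 = 85.333333

85.333333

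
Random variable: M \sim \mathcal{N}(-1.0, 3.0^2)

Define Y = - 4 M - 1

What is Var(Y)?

For Y = aM + b: Var(Y) = a² * Var(M)
Var(M) = 3.0^2 = 9
Var(Y) = (-4)² * 9 = 16 * 9 = 144

144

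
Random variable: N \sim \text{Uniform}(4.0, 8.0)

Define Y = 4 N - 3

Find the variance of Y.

For Y = aN + b: Var(Y) = a² * Var(N)
Var(N) = (8 - 4)^2/12 = 1.3333333
Var(Y) = 4² * 1.3333333 = 16 * 1.3333333 = 21.333333

21.333333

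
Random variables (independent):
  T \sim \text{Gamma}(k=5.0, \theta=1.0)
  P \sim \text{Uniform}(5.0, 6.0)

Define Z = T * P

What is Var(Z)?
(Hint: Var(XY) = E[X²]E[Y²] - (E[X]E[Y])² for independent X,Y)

Var(XY) = E[X²]E[Y²] - (E[X]E[Y])²
E[T] = 5, Var(T) = 5
E[P] = 5.5, Var(P) = 0.083333333
E[T²] = 5 + 5² = 30
E[P²] = 0.083333333 + 5.5² = 30.333333
Var(Z) = 30*30.333333 - (5*5.5)²
= 910 - 756.25 = 153.75

153.75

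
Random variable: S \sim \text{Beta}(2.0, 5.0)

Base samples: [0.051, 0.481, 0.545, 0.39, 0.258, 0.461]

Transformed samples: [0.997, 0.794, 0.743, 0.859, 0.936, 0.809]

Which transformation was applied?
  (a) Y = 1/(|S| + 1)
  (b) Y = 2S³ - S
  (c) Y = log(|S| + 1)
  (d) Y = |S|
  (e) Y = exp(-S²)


Checking option (e) Y = exp(-S²):
  S = 0.051 -> Y = 0.997 ✓
  S = 0.481 -> Y = 0.794 ✓
  S = 0.545 -> Y = 0.743 ✓
All samples match this transformation.

(e) exp(-S²)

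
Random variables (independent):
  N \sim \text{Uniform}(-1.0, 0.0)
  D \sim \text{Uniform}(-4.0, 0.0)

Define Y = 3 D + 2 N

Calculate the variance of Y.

For independent RVs: Var(aX + bY) = a²Var(X) + b²Var(Y)
Var(N) = 0.083333333
Var(D) = 1.3333333
Var(Y) = 2²*0.083333333 + 3²*1.3333333
= 4*0.083333333 + 9*1.3333333 = 12.333333

12.333333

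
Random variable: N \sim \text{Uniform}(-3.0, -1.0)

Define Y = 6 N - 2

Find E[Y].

For Y = 6N - 2:
E[Y] = 6 * E[N] - 2
E[N] = (-3 - 1)/2 = -2
E[Y] = 6 * (-2) - 2 = -14

-14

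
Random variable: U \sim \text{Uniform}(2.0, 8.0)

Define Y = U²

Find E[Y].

Using E[X²] = Var(X) + (E[X])²:
E[U] = 5
Var(U) = (8 - 2)^2/12 = 3
E[U²] = 3 + 5² = 3 + 25 = 28

28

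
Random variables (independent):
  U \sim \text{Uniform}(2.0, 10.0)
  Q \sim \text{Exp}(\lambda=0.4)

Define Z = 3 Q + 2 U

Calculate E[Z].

E[Z] = 2*E[U] + 3*E[Q]
E[U] = 6
E[Q] = 2.5
E[Z] = 2*6 + 3*2.5 = 19.5

19.5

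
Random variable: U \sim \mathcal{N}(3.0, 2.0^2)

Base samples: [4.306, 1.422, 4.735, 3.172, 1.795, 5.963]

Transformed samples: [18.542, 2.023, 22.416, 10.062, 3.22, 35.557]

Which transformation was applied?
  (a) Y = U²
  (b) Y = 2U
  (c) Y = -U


Checking option (a) Y = U²:
  U = 4.306 -> Y = 18.542 ✓
  U = 1.422 -> Y = 2.023 ✓
  U = 4.735 -> Y = 22.416 ✓
All samples match this transformation.

(a) U²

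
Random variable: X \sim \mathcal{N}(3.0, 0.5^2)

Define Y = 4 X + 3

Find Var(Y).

For Y = aX + b: Var(Y) = a² * Var(X)
Var(X) = 0.5^2 = 0.25
Var(Y) = 4² * 0.25 = 16 * 0.25 = 4

4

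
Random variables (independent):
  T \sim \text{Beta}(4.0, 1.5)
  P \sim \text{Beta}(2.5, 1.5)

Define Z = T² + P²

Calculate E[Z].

E[Z] = E[T²] + E[P²]
E[T²] = Var(T) + E[T]² = 0.03051494 + 0.52892562 = 0.55944056
E[P²] = Var(P) + E[P]² = 0.046875 + 0.390625 = 0.4375
E[Z] = 0.55944056 + 0.4375 = 0.99694056

0.99694056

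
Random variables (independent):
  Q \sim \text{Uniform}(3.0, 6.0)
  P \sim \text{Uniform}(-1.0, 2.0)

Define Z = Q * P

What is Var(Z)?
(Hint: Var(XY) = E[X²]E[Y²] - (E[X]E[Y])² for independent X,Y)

Var(XY) = E[X²]E[Y²] - (E[X]E[Y])²
E[Q] = 4.5, Var(Q) = 0.75
E[P] = 0.5, Var(P) = 0.75
E[Q²] = 0.75 + 4.5² = 21
E[P²] = 0.75 + 0.5² = 1
Var(Z) = 21*1 - (4.5*0.5)²
= 21 - 5.0625 = 15.9375

15.9375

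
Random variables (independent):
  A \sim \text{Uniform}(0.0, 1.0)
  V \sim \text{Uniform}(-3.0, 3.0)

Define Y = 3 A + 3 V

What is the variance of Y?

For independent RVs: Var(aX + bY) = a²Var(X) + b²Var(Y)
Var(A) = 0.083333333
Var(V) = 3
Var(Y) = 3²*0.083333333 + 3²*3
= 9*0.083333333 + 9*3 = 27.75

27.75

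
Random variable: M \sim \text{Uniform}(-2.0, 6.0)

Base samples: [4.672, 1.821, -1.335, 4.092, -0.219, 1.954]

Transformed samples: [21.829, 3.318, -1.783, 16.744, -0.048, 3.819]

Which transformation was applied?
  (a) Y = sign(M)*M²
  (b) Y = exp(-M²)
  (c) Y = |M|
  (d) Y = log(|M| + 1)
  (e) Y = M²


Checking option (a) Y = sign(M)*M²:
  M = 4.672 -> Y = 21.829 ✓
  M = 1.821 -> Y = 3.318 ✓
  M = -1.335 -> Y = -1.783 ✓
All samples match this transformation.

(a) sign(M)*M²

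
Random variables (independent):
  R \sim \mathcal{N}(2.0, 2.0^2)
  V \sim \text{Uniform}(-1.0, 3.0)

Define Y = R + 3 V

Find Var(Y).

For independent RVs: Var(aX + bY) = a²Var(X) + b²Var(Y)
Var(R) = 4
Var(V) = 1.3333333
Var(Y) = 1²*4 + 3²*1.3333333
= 1*4 + 9*1.3333333 = 16

16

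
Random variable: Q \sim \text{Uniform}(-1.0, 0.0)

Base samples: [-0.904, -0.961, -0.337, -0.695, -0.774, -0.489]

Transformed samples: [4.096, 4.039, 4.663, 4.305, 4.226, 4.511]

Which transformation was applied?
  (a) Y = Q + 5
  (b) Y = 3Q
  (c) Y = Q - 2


Checking option (a) Y = Q + 5:
  Q = -0.904 -> Y = 4.096 ✓
  Q = -0.961 -> Y = 4.039 ✓
  Q = -0.337 -> Y = 4.663 ✓
All samples match this transformation.

(a) Q + 5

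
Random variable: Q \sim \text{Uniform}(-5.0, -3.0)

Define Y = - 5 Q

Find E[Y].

For Y = -5Q:
E[Y] = -5 * E[Q]
E[Q] = (-5 - 3)/2 = -4
E[Y] = -5 * (-4) = 20

20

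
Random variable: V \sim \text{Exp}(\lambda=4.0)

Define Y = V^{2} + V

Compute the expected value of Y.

E[Y] = 1*E[V²] + 1*E[V]
E[V] = 0.25
E[V²] = Var(V) + (E[V])² = 0.0625 + 0.0625 = 0.125
E[Y] = 1*0.125 + 1*0.25 = 0.375

0.375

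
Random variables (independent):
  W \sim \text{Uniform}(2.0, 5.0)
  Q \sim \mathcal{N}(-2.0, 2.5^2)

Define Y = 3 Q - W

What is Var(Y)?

For independent RVs: Var(aX + bY) = a²Var(X) + b²Var(Y)
Var(W) = 0.75
Var(Q) = 6.25
Var(Y) = (-1)²*0.75 + 3²*6.25
= 1*0.75 + 9*6.25 = 57

57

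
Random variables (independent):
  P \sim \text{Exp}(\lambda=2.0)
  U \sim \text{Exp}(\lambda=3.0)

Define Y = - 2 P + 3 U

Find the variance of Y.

For independent RVs: Var(aX + bY) = a²Var(X) + b²Var(Y)
Var(P) = 0.25
Var(U) = 0.11111111
Var(Y) = (-2)²*0.25 + 3²*0.11111111
= 4*0.25 + 9*0.11111111 = 2

2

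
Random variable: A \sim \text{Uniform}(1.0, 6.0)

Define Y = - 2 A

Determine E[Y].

For Y = -2A:
E[Y] = -2 * E[A]
E[A] = (1 + 6)/2 = 3.5
E[Y] = -2 * 3.5 = -7

-7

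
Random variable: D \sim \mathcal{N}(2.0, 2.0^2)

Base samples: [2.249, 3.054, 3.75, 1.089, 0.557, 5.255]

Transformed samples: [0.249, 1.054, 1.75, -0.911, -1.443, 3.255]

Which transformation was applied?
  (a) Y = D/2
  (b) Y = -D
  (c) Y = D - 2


Checking option (c) Y = D - 2:
  D = 2.249 -> Y = 0.249 ✓
  D = 3.054 -> Y = 1.054 ✓
  D = 3.75 -> Y = 1.75 ✓
All samples match this transformation.

(c) D - 2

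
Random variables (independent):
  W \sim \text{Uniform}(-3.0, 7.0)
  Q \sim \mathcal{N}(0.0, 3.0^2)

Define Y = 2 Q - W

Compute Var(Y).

For independent RVs: Var(aX + bY) = a²Var(X) + b²Var(Y)
Var(W) = 8.3333333
Var(Q) = 9
Var(Y) = (-1)²*8.3333333 + 2²*9
= 1*8.3333333 + 4*9 = 44.333333

44.333333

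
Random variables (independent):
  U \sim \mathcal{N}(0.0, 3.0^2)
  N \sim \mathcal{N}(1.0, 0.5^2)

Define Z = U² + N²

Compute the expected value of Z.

E[Z] = E[U²] + E[N²]
E[U²] = Var(U) + E[U]² = 9 + 0 = 9
E[N²] = Var(N) + E[N]² = 0.25 + 1 = 1.25
E[Z] = 9 + 1.25 = 10.25

10.25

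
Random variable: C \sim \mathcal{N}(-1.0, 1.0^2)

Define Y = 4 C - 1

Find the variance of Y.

For Y = aC + b: Var(Y) = a² * Var(C)
Var(C) = 1.0^2 = 1
Var(Y) = 4² * 1 = 16 * 1 = 16

16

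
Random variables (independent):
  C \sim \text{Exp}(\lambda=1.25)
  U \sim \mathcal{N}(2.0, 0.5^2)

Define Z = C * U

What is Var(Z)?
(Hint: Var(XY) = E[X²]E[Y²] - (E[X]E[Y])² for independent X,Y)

Var(XY) = E[X²]E[Y²] - (E[X]E[Y])²
E[C] = 0.8, Var(C) = 0.64
E[U] = 2, Var(U) = 0.25
E[C²] = 0.64 + 0.8² = 1.28
E[U²] = 0.25 + 2² = 4.25
Var(Z) = 1.28*4.25 - (0.8*2)²
= 5.44 - 2.56 = 2.88

2.88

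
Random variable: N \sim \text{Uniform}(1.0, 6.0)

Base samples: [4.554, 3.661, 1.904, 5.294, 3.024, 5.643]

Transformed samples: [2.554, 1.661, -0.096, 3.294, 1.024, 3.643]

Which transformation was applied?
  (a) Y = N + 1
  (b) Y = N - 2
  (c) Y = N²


Checking option (b) Y = N - 2:
  N = 4.554 -> Y = 2.554 ✓
  N = 3.661 -> Y = 1.661 ✓
  N = 1.904 -> Y = -0.096 ✓
All samples match this transformation.

(b) N - 2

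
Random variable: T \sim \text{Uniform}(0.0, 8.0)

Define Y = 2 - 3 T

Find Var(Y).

For Y = aT + b: Var(Y) = a² * Var(T)
Var(T) = (8 - 0)^2/12 = 5.3333333
Var(Y) = (-3)² * 5.3333333 = 9 * 5.3333333 = 48

48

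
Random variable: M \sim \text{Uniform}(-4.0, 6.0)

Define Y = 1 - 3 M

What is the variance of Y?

For Y = aM + b: Var(Y) = a² * Var(M)
Var(M) = (6 + 4)^2/12 = 8.3333333
Var(Y) = (-3)² * 8.3333333 = 9 * 8.3333333 = 75

75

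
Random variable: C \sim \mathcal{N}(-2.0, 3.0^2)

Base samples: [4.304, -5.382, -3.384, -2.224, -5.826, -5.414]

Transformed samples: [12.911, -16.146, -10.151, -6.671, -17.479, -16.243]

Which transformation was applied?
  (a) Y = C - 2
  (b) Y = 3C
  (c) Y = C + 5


Checking option (b) Y = 3C:
  C = 4.304 -> Y = 12.911 ✓
  C = -5.382 -> Y = -16.146 ✓
  C = -3.384 -> Y = -10.151 ✓
All samples match this transformation.

(b) 3C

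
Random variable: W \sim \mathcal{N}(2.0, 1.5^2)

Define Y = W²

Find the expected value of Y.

Using E[X²] = Var(X) + (E[X])²:
E[W] = 2
Var(W) = 1.5^2 = 2.25
E[W²] = 2.25 + 2² = 2.25 + 4 = 6.25

6.25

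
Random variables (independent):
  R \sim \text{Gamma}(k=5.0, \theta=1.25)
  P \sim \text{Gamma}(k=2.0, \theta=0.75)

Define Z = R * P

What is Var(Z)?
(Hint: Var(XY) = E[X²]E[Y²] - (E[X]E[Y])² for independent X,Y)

Var(XY) = E[X²]E[Y²] - (E[X]E[Y])²
E[R] = 6.25, Var(R) = 7.8125
E[P] = 1.5, Var(P) = 1.125
E[R²] = 7.8125 + 6.25² = 46.875
E[P²] = 1.125 + 1.5² = 3.375
Var(Z) = 46.875*3.375 - (6.25*1.5)²
= 158.20312 - 87.890625 = 70.3125

70.3125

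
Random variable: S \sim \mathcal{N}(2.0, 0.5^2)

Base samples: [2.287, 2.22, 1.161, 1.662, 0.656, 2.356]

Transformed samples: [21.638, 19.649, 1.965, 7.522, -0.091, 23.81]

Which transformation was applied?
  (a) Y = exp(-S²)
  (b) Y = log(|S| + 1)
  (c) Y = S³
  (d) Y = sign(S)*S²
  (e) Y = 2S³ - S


Checking option (e) Y = 2S³ - S:
  S = 2.287 -> Y = 21.638 ✓
  S = 2.22 -> Y = 19.649 ✓
  S = 1.161 -> Y = 1.965 ✓
All samples match this transformation.

(e) 2S³ - S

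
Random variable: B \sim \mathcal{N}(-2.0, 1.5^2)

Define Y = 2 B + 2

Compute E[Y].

For Y = 2B + 2:
E[Y] = 2 * E[B] + 2
E[B] = -2.0 = -2
E[Y] = 2 * (-2) + 2 = -2

-2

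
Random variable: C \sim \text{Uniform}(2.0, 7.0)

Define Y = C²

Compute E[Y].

E[C²] = Var(C) + (E[C])² = 2.0833333 + 20.25 = 22.333333

22.333333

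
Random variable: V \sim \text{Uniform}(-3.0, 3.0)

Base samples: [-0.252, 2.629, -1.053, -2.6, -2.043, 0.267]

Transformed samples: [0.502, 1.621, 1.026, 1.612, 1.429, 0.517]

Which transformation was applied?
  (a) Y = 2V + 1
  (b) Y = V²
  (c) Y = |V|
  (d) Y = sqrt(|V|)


Checking option (d) Y = sqrt(|V|):
  V = -0.252 -> Y = 0.502 ✓
  V = 2.629 -> Y = 1.621 ✓
  V = -1.053 -> Y = 1.026 ✓
All samples match this transformation.

(d) sqrt(|V|)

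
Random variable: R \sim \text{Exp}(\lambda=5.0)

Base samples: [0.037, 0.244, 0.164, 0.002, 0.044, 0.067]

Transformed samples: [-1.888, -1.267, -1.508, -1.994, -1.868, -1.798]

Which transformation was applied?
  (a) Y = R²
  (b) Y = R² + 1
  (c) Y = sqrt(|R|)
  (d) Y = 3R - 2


Checking option (d) Y = 3R - 2:
  R = 0.037 -> Y = -1.888 ✓
  R = 0.244 -> Y = -1.267 ✓
  R = 0.164 -> Y = -1.508 ✓
All samples match this transformation.

(d) 3R - 2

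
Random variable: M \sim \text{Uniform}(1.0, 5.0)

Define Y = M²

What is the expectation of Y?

E[M²] = Var(M) + (E[M])² = 1.3333333 + 9 = 10.333333

10.333333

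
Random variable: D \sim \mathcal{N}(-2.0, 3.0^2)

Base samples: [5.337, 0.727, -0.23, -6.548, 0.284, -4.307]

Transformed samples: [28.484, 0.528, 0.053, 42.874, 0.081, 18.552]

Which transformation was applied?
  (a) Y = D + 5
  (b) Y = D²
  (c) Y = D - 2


Checking option (b) Y = D²:
  D = 5.337 -> Y = 28.484 ✓
  D = 0.727 -> Y = 0.528 ✓
  D = -0.23 -> Y = 0.053 ✓
All samples match this transformation.

(b) D²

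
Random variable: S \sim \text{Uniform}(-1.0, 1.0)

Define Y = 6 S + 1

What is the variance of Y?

For Y = aS + b: Var(Y) = a² * Var(S)
Var(S) = (1 + 1)^2/12 = 0.33333333
Var(Y) = 6² * 0.33333333 = 36 * 0.33333333 = 12

12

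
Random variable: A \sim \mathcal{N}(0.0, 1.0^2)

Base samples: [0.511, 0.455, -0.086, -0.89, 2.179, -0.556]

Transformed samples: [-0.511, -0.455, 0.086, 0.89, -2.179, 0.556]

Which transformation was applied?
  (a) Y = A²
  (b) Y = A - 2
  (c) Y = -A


Checking option (c) Y = -A:
  A = 0.511 -> Y = -0.511 ✓
  A = 0.455 -> Y = -0.455 ✓
  A = -0.086 -> Y = 0.086 ✓
All samples match this transformation.

(c) -A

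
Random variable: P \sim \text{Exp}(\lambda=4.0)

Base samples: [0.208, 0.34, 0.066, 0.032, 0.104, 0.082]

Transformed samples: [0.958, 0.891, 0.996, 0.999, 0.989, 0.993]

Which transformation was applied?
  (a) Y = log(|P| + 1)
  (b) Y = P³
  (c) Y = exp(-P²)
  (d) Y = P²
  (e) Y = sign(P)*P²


Checking option (c) Y = exp(-P²):
  P = 0.208 -> Y = 0.958 ✓
  P = 0.34 -> Y = 0.891 ✓
  P = 0.066 -> Y = 0.996 ✓
All samples match this transformation.

(c) exp(-P²)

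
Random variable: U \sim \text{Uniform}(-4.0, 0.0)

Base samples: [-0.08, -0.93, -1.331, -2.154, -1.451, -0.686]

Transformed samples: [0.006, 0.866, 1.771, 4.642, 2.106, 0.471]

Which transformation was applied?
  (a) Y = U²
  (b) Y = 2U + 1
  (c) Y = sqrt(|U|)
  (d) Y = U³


Checking option (a) Y = U²:
  U = -0.08 -> Y = 0.006 ✓
  U = -0.93 -> Y = 0.866 ✓
  U = -1.331 -> Y = 1.771 ✓
All samples match this transformation.

(a) U²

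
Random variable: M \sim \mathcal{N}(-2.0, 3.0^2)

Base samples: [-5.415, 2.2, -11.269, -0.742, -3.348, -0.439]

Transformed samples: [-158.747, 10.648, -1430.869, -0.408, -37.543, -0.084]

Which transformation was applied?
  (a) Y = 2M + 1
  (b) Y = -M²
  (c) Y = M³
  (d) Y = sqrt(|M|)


Checking option (c) Y = M³:
  M = -5.415 -> Y = -158.747 ✓
  M = 2.2 -> Y = 10.648 ✓
  M = -11.269 -> Y = -1430.869 ✓
All samples match this transformation.

(c) M³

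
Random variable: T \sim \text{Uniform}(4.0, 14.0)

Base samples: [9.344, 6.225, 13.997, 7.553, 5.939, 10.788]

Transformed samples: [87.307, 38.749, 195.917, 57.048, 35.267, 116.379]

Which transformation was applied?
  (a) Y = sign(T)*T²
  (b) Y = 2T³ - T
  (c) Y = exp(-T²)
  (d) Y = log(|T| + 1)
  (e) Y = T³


Checking option (a) Y = sign(T)*T²:
  T = 9.344 -> Y = 87.307 ✓
  T = 6.225 -> Y = 38.749 ✓
  T = 13.997 -> Y = 195.917 ✓
All samples match this transformation.

(a) sign(T)*T²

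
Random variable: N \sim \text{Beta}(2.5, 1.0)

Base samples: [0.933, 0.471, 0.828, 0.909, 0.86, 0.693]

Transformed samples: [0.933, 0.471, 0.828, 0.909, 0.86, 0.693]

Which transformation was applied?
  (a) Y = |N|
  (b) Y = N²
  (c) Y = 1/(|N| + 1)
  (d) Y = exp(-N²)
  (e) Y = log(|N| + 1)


Checking option (a) Y = |N|:
  N = 0.933 -> Y = 0.933 ✓
  N = 0.471 -> Y = 0.471 ✓
  N = 0.828 -> Y = 0.828 ✓
All samples match this transformation.

(a) |N|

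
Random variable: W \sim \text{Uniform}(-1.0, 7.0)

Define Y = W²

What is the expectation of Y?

Using E[X²] = Var(X) + (E[X])²:
E[W] = 3
Var(W) = (7 + 1)^2/12 = 5.3333333
E[W²] = 5.3333333 + 3² = 5.3333333 + 9 = 14.333333

14.333333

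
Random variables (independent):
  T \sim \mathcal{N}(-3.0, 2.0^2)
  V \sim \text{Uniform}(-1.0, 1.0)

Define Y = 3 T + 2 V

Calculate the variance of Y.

For independent RVs: Var(aX + bY) = a²Var(X) + b²Var(Y)
Var(T) = 4
Var(V) = 0.33333333
Var(Y) = 3²*4 + 2²*0.33333333
= 9*4 + 4*0.33333333 = 37.333333

37.333333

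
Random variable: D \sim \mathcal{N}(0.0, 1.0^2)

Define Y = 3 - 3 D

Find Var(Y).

For Y = aD + b: Var(Y) = a² * Var(D)
Var(D) = 1.0^2 = 1
Var(Y) = (-3)² * 1 = 9 * 1 = 9

9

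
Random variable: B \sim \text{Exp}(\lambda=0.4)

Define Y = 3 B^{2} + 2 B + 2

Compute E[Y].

E[Y] = 3*E[B²] + 2*E[B] + 2
E[B] = 2.5
E[B²] = Var(B) + (E[B])² = 6.25 + 6.25 = 12.5
E[Y] = 3*12.5 + 2*2.5 + 2 = 44.5

44.5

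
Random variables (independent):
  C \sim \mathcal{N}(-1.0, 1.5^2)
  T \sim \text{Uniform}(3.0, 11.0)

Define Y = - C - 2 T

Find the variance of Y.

For independent RVs: Var(aX + bY) = a²Var(X) + b²Var(Y)
Var(C) = 2.25
Var(T) = 5.3333333
Var(Y) = (-1)²*2.25 + (-2)²*5.3333333
= 1*2.25 + 4*5.3333333 = 23.583333

23.583333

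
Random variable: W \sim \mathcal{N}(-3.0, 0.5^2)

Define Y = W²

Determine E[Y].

Using E[X²] = Var(X) + (E[X])²:
E[W] = -3
Var(W) = 0.5^2 = 0.25
E[W²] = 0.25 + (-3)² = 0.25 + 9 = 9.25

9.25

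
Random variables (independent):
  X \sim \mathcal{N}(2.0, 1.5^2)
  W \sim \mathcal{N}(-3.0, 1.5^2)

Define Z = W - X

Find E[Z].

E[Z] = -1*E[X] + 1*E[W]
E[X] = 2
E[W] = -3
E[Z] = -1*2 + 1*(-3) = -5

-5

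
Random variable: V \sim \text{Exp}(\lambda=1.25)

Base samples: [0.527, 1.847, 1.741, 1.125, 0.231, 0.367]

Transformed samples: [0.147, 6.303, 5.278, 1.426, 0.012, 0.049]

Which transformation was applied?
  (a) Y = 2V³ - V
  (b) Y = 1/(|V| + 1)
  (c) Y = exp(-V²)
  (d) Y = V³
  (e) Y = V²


Checking option (d) Y = V³:
  V = 0.527 -> Y = 0.147 ✓
  V = 1.847 -> Y = 6.303 ✓
  V = 1.741 -> Y = 5.278 ✓
All samples match this transformation.

(d) V³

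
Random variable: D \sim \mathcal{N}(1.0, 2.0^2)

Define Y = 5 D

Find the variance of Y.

For Y = aD + b: Var(Y) = a² * Var(D)
Var(D) = 2.0^2 = 4
Var(Y) = 5² * 4 = 25 * 4 = 100

100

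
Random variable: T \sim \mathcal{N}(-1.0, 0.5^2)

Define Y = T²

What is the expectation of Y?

Using E[X²] = Var(X) + (E[X])²:
E[T] = -1
Var(T) = 0.5^2 = 0.25
E[T²] = 0.25 + (-1)² = 0.25 + 1 = 1.25

1.25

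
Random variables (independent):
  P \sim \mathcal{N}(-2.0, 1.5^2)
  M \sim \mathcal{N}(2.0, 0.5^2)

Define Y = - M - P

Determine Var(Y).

For independent RVs: Var(aX + bY) = a²Var(X) + b²Var(Y)
Var(P) = 2.25
Var(M) = 0.25
Var(Y) = (-1)²*2.25 + (-1)²*0.25
= 1*2.25 + 1*0.25 = 2.5

2.5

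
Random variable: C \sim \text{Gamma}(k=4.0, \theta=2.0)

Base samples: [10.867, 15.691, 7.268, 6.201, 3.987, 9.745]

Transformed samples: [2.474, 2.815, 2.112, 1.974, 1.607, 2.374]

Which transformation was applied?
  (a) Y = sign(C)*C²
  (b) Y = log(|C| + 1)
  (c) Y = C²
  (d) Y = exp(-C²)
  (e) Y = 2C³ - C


Checking option (b) Y = log(|C| + 1):
  C = 10.867 -> Y = 2.474 ✓
  C = 15.691 -> Y = 2.815 ✓
  C = 7.268 -> Y = 2.112 ✓
All samples match this transformation.

(b) log(|C| + 1)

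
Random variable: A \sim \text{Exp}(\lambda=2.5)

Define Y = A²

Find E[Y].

E[A²] = Var(A) + (E[A])² = 0.16 + 0.16 = 0.32

0.32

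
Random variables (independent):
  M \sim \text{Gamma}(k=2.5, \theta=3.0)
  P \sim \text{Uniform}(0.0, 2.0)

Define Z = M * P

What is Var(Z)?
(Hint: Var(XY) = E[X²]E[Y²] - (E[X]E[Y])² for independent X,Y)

Var(XY) = E[X²]E[Y²] - (E[X]E[Y])²
E[M] = 7.5, Var(M) = 22.5
E[P] = 1, Var(P) = 0.33333333
E[M²] = 22.5 + 7.5² = 78.75
E[P²] = 0.33333333 + 1² = 1.3333333
Var(Z) = 78.75*1.3333333 - (7.5*1)²
= 105 - 56.25 = 48.75

48.75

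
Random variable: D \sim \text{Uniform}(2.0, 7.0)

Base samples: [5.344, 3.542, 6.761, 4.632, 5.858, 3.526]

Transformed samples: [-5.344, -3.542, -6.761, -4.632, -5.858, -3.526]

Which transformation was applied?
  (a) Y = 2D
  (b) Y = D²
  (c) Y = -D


Checking option (c) Y = -D:
  D = 5.344 -> Y = -5.344 ✓
  D = 3.542 -> Y = -3.542 ✓
  D = 6.761 -> Y = -6.761 ✓
All samples match this transformation.

(c) -D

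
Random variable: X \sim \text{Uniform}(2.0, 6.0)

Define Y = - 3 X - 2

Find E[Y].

For Y = -3X - 2:
E[Y] = -3 * E[X] - 2
E[X] = (2 + 6)/2 = 4
E[Y] = -3 * 4 - 2 = -14

-14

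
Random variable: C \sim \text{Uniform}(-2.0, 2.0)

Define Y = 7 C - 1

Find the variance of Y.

For Y = aC + b: Var(Y) = a² * Var(C)
Var(C) = (2 + 2)^2/12 = 1.3333333
Var(Y) = 7² * 1.3333333 = 49 * 1.3333333 = 65.333333

65.333333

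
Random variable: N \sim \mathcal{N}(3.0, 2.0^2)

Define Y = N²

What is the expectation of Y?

E[N²] = Var(N) + (E[N])² = 4 + 9 = 13

13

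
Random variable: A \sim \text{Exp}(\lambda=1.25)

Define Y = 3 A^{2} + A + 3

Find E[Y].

E[Y] = 3*E[A²] + 1*E[A] + 3
E[A] = 0.8
E[A²] = Var(A) + (E[A])² = 0.64 + 0.64 = 1.28
E[Y] = 3*1.28 + 1*0.8 + 3 = 7.64

7.64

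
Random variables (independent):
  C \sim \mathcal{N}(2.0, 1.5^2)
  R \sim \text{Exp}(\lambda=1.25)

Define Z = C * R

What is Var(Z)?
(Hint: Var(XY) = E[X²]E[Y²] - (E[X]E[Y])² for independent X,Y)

Var(XY) = E[X²]E[Y²] - (E[X]E[Y])²
E[C] = 2, Var(C) = 2.25
E[R] = 0.8, Var(R) = 0.64
E[C²] = 2.25 + 2² = 6.25
E[R²] = 0.64 + 0.8² = 1.28
Var(Z) = 6.25*1.28 - (2*0.8)²
= 8 - 2.56 = 5.44

5.44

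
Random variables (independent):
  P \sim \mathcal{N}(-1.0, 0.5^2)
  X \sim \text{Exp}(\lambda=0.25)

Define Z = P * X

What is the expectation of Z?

For independent RVs: E[XY] = E[X]*E[Y]
E[P] = -1
E[X] = 4
E[Z] = -1 * 4 = -4

-4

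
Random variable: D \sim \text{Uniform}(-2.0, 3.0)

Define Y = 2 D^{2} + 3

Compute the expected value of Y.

E[Y] = 2*E[D²] + 3
E[D] = 0.5
E[D²] = Var(D) + (E[D])² = 2.0833333 + 0.25 = 2.3333333
E[Y] = 2*2.3333333 + 3 = 7.6666667

7.6666667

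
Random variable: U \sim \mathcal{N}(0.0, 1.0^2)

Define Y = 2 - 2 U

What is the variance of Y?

For Y = aU + b: Var(Y) = a² * Var(U)
Var(U) = 1.0^2 = 1
Var(Y) = (-2)² * 1 = 4 * 1 = 4

4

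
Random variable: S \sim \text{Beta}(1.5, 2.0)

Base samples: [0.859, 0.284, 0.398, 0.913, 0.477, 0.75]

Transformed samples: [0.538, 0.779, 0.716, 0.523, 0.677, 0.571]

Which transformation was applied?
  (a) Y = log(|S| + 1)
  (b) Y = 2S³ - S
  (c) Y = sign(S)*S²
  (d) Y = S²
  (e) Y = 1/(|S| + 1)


Checking option (e) Y = 1/(|S| + 1):
  S = 0.859 -> Y = 0.538 ✓
  S = 0.284 -> Y = 0.779 ✓
  S = 0.398 -> Y = 0.716 ✓
All samples match this transformation.

(e) 1/(|S| + 1)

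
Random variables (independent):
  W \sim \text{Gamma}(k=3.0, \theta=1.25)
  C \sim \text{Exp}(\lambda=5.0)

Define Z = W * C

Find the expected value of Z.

For independent RVs: E[XY] = E[X]*E[Y]
E[W] = 3.75
E[C] = 0.2
E[Z] = 3.75 * 0.2 = 0.75

0.75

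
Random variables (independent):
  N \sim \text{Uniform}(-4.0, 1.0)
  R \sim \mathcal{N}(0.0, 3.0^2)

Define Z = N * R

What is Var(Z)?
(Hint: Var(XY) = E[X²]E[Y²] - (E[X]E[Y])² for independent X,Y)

Var(XY) = E[X²]E[Y²] - (E[X]E[Y])²
E[N] = -1.5, Var(N) = 2.0833333
E[R] = 0, Var(R) = 9
E[N²] = 2.0833333 + (-1.5)² = 4.3333333
E[R²] = 9 + 0² = 9
Var(Z) = 4.3333333*9 - (-1.5*0)²
= 39 - 0 = 39

39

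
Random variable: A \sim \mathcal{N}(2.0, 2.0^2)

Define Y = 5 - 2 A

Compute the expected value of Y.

For Y = -2A + 5:
E[Y] = -2 * E[A] + 5
E[A] = 2.0 = 2
E[Y] = -2 * 2 + 5 = 1

1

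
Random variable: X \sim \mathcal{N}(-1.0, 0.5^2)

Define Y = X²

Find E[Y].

E[X²] = Var(X) + (E[X])² = 0.25 + 1 = 1.25

1.25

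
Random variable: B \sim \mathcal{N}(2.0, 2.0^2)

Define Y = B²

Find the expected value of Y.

Using E[X²] = Var(X) + (E[X])²:
E[B] = 2
Var(B) = 2.0^2 = 4
E[B²] = 4 + 2² = 4 + 4 = 8

8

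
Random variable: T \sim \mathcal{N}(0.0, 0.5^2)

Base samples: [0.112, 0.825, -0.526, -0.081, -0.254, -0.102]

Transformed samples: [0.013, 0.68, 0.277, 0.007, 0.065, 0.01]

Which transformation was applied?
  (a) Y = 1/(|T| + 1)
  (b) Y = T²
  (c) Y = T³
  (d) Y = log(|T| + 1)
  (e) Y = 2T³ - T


Checking option (b) Y = T²:
  T = 0.112 -> Y = 0.013 ✓
  T = 0.825 -> Y = 0.68 ✓
  T = -0.526 -> Y = 0.277 ✓
All samples match this transformation.

(b) T²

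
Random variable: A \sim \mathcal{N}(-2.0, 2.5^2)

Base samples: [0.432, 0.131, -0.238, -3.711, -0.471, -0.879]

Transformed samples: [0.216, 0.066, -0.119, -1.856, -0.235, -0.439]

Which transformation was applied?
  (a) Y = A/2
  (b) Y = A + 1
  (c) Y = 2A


Checking option (a) Y = A/2:
  A = 0.432 -> Y = 0.216 ✓
  A = 0.131 -> Y = 0.066 ✓
  A = -0.238 -> Y = -0.119 ✓
All samples match this transformation.

(a) A/2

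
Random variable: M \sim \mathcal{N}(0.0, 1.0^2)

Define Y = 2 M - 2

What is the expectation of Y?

For Y = 2M - 2:
E[Y] = 2 * E[M] - 2
E[M] = 0.0 = 0
E[Y] = 2 * 0 - 2 = -2

-2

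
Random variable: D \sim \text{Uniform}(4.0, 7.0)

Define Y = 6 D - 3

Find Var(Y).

For Y = aD + b: Var(Y) = a² * Var(D)
Var(D) = (7 - 4)^2/12 = 0.75
Var(Y) = 6² * 0.75 = 36 * 0.75 = 27

27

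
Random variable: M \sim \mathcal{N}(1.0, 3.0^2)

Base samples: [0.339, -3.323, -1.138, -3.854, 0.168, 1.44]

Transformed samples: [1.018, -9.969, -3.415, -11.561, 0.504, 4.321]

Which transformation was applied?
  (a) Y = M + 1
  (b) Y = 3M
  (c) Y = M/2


Checking option (b) Y = 3M:
  M = 0.339 -> Y = 1.018 ✓
  M = -3.323 -> Y = -9.969 ✓
  M = -1.138 -> Y = -3.415 ✓
All samples match this transformation.

(b) 3M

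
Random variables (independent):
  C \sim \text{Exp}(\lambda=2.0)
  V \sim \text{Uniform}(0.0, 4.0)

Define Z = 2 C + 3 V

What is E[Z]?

E[Z] = 2*E[C] + 3*E[V]
E[C] = 0.5
E[V] = 2
E[Z] = 2*0.5 + 3*2 = 7

7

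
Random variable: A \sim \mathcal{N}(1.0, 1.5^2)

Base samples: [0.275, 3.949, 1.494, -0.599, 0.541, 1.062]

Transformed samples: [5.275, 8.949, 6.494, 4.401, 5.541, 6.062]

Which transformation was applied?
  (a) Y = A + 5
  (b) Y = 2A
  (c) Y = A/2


Checking option (a) Y = A + 5:
  A = 0.275 -> Y = 5.275 ✓
  A = 3.949 -> Y = 8.949 ✓
  A = 1.494 -> Y = 6.494 ✓
All samples match this transformation.

(a) A + 5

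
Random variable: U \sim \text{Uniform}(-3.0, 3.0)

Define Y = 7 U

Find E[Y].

For Y = 7U:
E[Y] = 7 * E[U]
E[U] = (-3 + 3)/2 = 0
E[Y] = 7 * 0 = 0

0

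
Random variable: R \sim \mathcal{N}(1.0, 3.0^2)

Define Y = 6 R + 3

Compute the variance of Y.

For Y = aR + b: Var(Y) = a² * Var(R)
Var(R) = 3.0^2 = 9
Var(Y) = 6² * 9 = 36 * 9 = 324

324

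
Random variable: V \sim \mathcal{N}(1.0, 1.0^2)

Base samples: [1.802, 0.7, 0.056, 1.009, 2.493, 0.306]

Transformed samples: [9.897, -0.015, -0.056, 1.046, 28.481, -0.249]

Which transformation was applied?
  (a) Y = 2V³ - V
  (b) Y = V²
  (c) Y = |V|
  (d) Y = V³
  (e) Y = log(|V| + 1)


Checking option (a) Y = 2V³ - V:
  V = 1.802 -> Y = 9.897 ✓
  V = 0.7 -> Y = -0.015 ✓
  V = 0.056 -> Y = -0.056 ✓
All samples match this transformation.

(a) 2V³ - V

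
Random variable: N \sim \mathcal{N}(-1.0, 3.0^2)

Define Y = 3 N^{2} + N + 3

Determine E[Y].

E[Y] = 3*E[N²] + 1*E[N] + 3
E[N] = -1
E[N²] = Var(N) + (E[N])² = 9 + 1 = 10
E[Y] = 3*10 + 1*(-1) + 3 = 32

32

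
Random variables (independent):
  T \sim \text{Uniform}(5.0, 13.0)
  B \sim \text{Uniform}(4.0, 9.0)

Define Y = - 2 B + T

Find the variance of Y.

For independent RVs: Var(aX + bY) = a²Var(X) + b²Var(Y)
Var(T) = 5.3333333
Var(B) = 2.0833333
Var(Y) = 1²*5.3333333 + (-2)²*2.0833333
= 1*5.3333333 + 4*2.0833333 = 13.666667

13.666667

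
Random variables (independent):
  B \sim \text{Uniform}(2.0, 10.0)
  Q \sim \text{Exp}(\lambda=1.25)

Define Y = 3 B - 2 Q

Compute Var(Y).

For independent RVs: Var(aX + bY) = a²Var(X) + b²Var(Y)
Var(B) = 5.3333333
Var(Q) = 0.64
Var(Y) = 3²*5.3333333 + (-2)²*0.64
= 9*5.3333333 + 4*0.64 = 50.56

50.56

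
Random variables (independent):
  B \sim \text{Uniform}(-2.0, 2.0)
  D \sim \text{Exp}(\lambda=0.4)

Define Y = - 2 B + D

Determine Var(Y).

For independent RVs: Var(aX + bY) = a²Var(X) + b²Var(Y)
Var(B) = 1.3333333
Var(D) = 6.25
Var(Y) = (-2)²*1.3333333 + 1²*6.25
= 4*1.3333333 + 1*6.25 = 11.583333

11.583333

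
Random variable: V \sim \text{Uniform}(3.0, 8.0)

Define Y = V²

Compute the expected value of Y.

E[V²] = Var(V) + (E[V])² = 2.0833333 + 30.25 = 32.333333

32.333333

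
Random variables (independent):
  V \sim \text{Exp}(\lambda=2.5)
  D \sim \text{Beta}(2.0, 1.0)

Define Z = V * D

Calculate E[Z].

For independent RVs: E[XY] = E[X]*E[Y]
E[V] = 0.4
E[D] = 0.66666667
E[Z] = 0.4 * 0.66666667 = 0.26666667

0.26666667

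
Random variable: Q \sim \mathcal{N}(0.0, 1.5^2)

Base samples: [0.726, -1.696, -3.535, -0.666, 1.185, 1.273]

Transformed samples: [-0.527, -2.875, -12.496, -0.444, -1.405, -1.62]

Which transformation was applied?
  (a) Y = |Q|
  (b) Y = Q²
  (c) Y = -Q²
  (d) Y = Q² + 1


Checking option (c) Y = -Q²:
  Q = 0.726 -> Y = -0.527 ✓
  Q = -1.696 -> Y = -2.875 ✓
  Q = -3.535 -> Y = -12.496 ✓
All samples match this transformation.

(c) -Q²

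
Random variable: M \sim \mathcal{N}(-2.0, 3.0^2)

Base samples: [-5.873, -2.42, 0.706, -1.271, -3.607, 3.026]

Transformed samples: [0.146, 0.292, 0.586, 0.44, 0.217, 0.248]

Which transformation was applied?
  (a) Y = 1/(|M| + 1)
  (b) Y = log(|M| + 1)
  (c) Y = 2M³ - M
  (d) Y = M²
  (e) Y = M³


Checking option (a) Y = 1/(|M| + 1):
  M = -5.873 -> Y = 0.146 ✓
  M = -2.42 -> Y = 0.292 ✓
  M = 0.706 -> Y = 0.586 ✓
All samples match this transformation.

(a) 1/(|M| + 1)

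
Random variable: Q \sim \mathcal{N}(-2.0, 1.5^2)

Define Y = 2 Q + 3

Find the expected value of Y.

For Y = 2Q + 3:
E[Y] = 2 * E[Q] + 3
E[Q] = -2.0 = -2
E[Y] = 2 * (-2) + 3 = -1

-1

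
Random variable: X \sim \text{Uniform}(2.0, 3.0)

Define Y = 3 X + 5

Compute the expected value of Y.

For Y = 3X + 5:
E[Y] = 3 * E[X] + 5
E[X] = (2 + 3)/2 = 2.5
E[Y] = 3 * 2.5 + 5 = 12.5

12.5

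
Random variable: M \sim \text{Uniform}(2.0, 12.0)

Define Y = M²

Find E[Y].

E[M²] = Var(M) + (E[M])² = 8.3333333 + 49 = 57.333333

57.333333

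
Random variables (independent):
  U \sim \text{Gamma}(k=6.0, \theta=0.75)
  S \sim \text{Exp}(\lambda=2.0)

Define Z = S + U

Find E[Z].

E[Z] = 1*E[U] + 1*E[S]
E[U] = 4.5
E[S] = 0.5
E[Z] = 1*4.5 + 1*0.5 = 5

5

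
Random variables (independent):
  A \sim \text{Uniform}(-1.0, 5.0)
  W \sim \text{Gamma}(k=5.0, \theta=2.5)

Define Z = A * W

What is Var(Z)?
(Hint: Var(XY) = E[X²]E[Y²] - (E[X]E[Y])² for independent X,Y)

Var(XY) = E[X²]E[Y²] - (E[X]E[Y])²
E[A] = 2, Var(A) = 3
E[W] = 12.5, Var(W) = 31.25
E[A²] = 3 + 2² = 7
E[W²] = 31.25 + 12.5² = 187.5
Var(Z) = 7*187.5 - (2*12.5)²
= 1312.5 - 625 = 687.5

687.5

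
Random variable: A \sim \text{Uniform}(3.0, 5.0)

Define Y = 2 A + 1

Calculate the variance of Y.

For Y = aA + b: Var(Y) = a² * Var(A)
Var(A) = (5 - 3)^2/12 = 0.33333333
Var(Y) = 2² * 0.33333333 = 4 * 0.33333333 = 1.3333333

1.3333333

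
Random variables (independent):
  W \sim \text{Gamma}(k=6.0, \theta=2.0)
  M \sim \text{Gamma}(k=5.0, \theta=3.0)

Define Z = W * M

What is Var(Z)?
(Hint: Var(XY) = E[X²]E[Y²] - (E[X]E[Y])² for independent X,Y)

Var(XY) = E[X²]E[Y²] - (E[X]E[Y])²
E[W] = 12, Var(W) = 24
E[M] = 15, Var(M) = 45
E[W²] = 24 + 12² = 168
E[M²] = 45 + 15² = 270
Var(Z) = 168*270 - (12*15)²
= 45360 - 32400 = 12960

12960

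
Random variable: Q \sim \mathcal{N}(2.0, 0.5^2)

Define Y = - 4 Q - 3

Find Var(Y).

For Y = aQ + b: Var(Y) = a² * Var(Q)
Var(Q) = 0.5^2 = 0.25
Var(Y) = (-4)² * 0.25 = 16 * 0.25 = 4

4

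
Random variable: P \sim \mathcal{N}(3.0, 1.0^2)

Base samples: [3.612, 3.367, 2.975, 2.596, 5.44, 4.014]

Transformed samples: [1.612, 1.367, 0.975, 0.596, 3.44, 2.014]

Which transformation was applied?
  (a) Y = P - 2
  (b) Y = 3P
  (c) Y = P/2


Checking option (a) Y = P - 2:
  P = 3.612 -> Y = 1.612 ✓
  P = 3.367 -> Y = 1.367 ✓
  P = 2.975 -> Y = 0.975 ✓
All samples match this transformation.

(a) P - 2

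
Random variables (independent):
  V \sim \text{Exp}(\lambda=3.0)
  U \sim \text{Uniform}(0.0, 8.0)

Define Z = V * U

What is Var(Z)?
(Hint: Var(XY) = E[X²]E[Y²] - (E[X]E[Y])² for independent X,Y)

Var(XY) = E[X²]E[Y²] - (E[X]E[Y])²
E[V] = 0.33333333, Var(V) = 0.11111111
E[U] = 4, Var(U) = 5.3333333
E[V²] = 0.11111111 + 0.33333333² = 0.22222222
E[U²] = 5.3333333 + 4² = 21.333333
Var(Z) = 0.22222222*21.333333 - (0.33333333*4)²
= 4.7407407 - 1.7777778 = 2.962963

2.962963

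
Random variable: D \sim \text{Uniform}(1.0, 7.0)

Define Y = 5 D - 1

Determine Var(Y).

For Y = aD + b: Var(Y) = a² * Var(D)
Var(D) = (7 - 1)^2/12 = 3
Var(Y) = 5² * 3 = 25 * 3 = 75

75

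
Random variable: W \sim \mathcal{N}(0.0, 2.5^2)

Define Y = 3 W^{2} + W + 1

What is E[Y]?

E[Y] = 3*E[W²] + 1*E[W] + 1
E[W] = 0
E[W²] = Var(W) + (E[W])² = 6.25 + 0 = 6.25
E[Y] = 3*6.25 + 1*0 + 1 = 19.75

19.75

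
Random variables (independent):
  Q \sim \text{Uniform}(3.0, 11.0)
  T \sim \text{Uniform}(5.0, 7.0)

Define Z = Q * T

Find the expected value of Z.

For independent RVs: E[XY] = E[X]*E[Y]
E[Q] = 7
E[T] = 6
E[Z] = 7 * 6 = 42

42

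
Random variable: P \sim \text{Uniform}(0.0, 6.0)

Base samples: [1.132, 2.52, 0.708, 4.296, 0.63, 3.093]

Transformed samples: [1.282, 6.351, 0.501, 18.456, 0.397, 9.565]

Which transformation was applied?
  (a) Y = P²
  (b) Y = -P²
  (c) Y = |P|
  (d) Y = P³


Checking option (a) Y = P²:
  P = 1.132 -> Y = 1.282 ✓
  P = 2.52 -> Y = 6.351 ✓
  P = 0.708 -> Y = 0.501 ✓
All samples match this transformation.

(a) P²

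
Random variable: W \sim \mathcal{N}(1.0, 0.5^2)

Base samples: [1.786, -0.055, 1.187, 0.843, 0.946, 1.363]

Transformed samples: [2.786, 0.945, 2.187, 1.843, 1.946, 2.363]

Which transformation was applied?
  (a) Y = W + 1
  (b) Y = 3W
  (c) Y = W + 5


Checking option (a) Y = W + 1:
  W = 1.786 -> Y = 2.786 ✓
  W = -0.055 -> Y = 0.945 ✓
  W = 1.187 -> Y = 2.187 ✓
All samples match this transformation.

(a) W + 1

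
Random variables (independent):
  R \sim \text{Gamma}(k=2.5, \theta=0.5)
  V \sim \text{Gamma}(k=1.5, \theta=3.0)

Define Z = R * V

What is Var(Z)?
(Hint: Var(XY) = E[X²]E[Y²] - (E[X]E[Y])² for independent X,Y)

Var(XY) = E[X²]E[Y²] - (E[X]E[Y])²
E[R] = 1.25, Var(R) = 0.625
E[V] = 4.5, Var(V) = 13.5
E[R²] = 0.625 + 1.25² = 2.1875
E[V²] = 13.5 + 4.5² = 33.75
Var(Z) = 2.1875*33.75 - (1.25*4.5)²
= 73.828125 - 31.640625 = 42.1875

42.1875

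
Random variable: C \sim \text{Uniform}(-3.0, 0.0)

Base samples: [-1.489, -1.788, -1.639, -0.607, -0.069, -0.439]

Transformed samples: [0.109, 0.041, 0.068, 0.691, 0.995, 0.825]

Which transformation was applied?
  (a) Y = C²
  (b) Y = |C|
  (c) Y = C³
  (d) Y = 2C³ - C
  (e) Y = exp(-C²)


Checking option (e) Y = exp(-C²):
  C = -1.489 -> Y = 0.109 ✓
  C = -1.788 -> Y = 0.041 ✓
  C = -1.639 -> Y = 0.068 ✓
All samples match this transformation.

(e) exp(-C²)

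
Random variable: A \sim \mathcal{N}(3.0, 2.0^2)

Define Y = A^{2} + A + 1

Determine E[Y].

E[Y] = 1*E[A²] + 1*E[A] + 1
E[A] = 3
E[A²] = Var(A) + (E[A])² = 4 + 9 = 13
E[Y] = 1*13 + 1*3 + 1 = 17

17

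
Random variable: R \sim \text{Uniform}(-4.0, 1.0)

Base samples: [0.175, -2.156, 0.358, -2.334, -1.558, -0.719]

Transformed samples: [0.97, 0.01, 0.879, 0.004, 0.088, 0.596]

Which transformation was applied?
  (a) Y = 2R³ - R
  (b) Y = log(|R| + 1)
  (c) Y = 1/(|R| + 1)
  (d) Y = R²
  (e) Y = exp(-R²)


Checking option (e) Y = exp(-R²):
  R = 0.175 -> Y = 0.97 ✓
  R = -2.156 -> Y = 0.01 ✓
  R = 0.358 -> Y = 0.879 ✓
All samples match this transformation.

(e) exp(-R²)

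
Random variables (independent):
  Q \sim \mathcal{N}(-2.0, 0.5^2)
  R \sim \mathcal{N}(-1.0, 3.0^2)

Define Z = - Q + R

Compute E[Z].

E[Z] = -1*E[Q] + 1*E[R]
E[Q] = -2
E[R] = -1
E[Z] = -1*(-2) + 1*(-1) = 1

1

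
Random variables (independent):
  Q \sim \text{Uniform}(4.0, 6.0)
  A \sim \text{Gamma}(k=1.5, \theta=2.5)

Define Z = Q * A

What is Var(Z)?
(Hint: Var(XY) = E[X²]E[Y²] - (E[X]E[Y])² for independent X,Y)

Var(XY) = E[X²]E[Y²] - (E[X]E[Y])²
E[Q] = 5, Var(Q) = 0.33333333
E[A] = 3.75, Var(A) = 9.375
E[Q²] = 0.33333333 + 5² = 25.333333
E[A²] = 9.375 + 3.75² = 23.4375
Var(Z) = 25.333333*23.4375 - (5*3.75)²
= 593.75 - 351.5625 = 242.1875

242.1875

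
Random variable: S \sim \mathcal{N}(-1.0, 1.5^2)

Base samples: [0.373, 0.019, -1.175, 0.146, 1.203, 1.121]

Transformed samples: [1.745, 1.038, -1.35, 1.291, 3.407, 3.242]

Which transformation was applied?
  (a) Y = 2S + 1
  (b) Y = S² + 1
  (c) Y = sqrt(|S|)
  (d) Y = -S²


Checking option (a) Y = 2S + 1:
  S = 0.373 -> Y = 1.745 ✓
  S = 0.019 -> Y = 1.038 ✓
  S = -1.175 -> Y = -1.35 ✓
All samples match this transformation.

(a) 2S + 1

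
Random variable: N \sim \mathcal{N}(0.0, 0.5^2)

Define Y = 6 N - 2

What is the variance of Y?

For Y = aN + b: Var(Y) = a² * Var(N)
Var(N) = 0.5^2 = 0.25
Var(Y) = 6² * 0.25 = 36 * 0.25 = 9

9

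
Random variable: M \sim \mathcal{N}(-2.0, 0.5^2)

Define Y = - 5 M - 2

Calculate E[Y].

For Y = -5M - 2:
E[Y] = -5 * E[M] - 2
E[M] = -2.0 = -2
E[Y] = -5 * (-2) - 2 = 8

8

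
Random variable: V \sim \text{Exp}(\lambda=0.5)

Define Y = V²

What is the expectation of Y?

E[V²] = Var(V) + (E[V])² = 4 + 4 = 8

8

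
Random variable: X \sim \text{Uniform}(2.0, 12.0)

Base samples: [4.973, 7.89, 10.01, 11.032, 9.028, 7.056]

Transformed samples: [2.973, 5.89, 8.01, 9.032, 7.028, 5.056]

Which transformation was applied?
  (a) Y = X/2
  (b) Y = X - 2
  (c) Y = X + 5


Checking option (b) Y = X - 2:
  X = 4.973 -> Y = 2.973 ✓
  X = 7.89 -> Y = 5.89 ✓
  X = 10.01 -> Y = 8.01 ✓
All samples match this transformation.

(b) X - 2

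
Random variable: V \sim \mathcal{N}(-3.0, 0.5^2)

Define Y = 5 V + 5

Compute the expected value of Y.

For Y = 5V + 5:
E[Y] = 5 * E[V] + 5
E[V] = -3.0 = -3
E[Y] = 5 * (-3) + 5 = -10

-10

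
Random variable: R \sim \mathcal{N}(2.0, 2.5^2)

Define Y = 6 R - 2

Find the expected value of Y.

For Y = 6R - 2:
E[Y] = 6 * E[R] - 2
E[R] = 2.0 = 2
E[Y] = 6 * 2 - 2 = 10

10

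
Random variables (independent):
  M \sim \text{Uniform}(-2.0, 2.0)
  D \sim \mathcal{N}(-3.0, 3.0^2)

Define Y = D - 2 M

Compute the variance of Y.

For independent RVs: Var(aX + bY) = a²Var(X) + b²Var(Y)
Var(M) = 1.3333333
Var(D) = 9
Var(Y) = (-2)²*1.3333333 + 1²*9
= 4*1.3333333 + 1*9 = 14.333333

14.333333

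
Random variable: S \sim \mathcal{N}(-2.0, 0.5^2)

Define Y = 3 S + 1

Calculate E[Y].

For Y = 3S + 1:
E[Y] = 3 * E[S] + 1
E[S] = -2.0 = -2
E[Y] = 3 * (-2) + 1 = -5

-5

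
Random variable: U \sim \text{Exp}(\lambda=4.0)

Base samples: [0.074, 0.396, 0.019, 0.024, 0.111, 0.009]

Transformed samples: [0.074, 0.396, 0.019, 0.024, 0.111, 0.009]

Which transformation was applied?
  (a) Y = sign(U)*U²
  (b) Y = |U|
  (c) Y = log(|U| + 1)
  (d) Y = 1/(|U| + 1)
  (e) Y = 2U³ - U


Checking option (b) Y = |U|:
  U = 0.074 -> Y = 0.074 ✓
  U = 0.396 -> Y = 0.396 ✓
  U = 0.019 -> Y = 0.019 ✓
All samples match this transformation.

(b) |U|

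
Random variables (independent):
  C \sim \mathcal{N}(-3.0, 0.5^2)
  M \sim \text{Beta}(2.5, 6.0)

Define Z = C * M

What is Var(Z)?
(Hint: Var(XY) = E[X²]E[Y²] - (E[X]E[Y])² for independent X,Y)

Var(XY) = E[X²]E[Y²] - (E[X]E[Y])²
E[C] = -3, Var(C) = 0.25
E[M] = 0.29411765, Var(M) = 0.021853943
E[C²] = 0.25 + (-3)² = 9.25
E[M²] = 0.021853943 + 0.29411765² = 0.10835913
Var(Z) = 9.25*0.10835913 - (-3*0.29411765)²
= 1.002322 - 0.77854671 = 0.22377527

0.22377527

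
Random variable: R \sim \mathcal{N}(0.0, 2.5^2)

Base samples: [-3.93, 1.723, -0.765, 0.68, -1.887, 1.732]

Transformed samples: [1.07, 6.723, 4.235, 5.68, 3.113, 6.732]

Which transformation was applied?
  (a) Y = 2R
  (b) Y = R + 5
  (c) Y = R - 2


Checking option (b) Y = R + 5:
  R = -3.93 -> Y = 1.07 ✓
  R = 1.723 -> Y = 6.723 ✓
  R = -0.765 -> Y = 4.235 ✓
All samples match this transformation.

(b) R + 5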